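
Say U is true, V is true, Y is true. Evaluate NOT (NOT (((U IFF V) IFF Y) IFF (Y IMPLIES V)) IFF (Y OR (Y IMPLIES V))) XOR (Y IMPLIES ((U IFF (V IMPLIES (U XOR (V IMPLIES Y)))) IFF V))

True

Substituting U=True, V=True, Y=True:
U IFF V = True IFF True = True
(U IFF V) IFF Y = True IFF True = True
Y IMPLIES V = True IMPLIES True = True
((U IFF V) IFF Y) IFF (Y IMPLIES V) = True IFF True = True
NOT (((U IFF V) IFF Y) IFF (Y IMPLIES V)) = NOT True = False
Y IMPLIES V = True IMPLIES True = True
Y OR (Y IMPLIES V) = True OR True = True
NOT (((U IFF V) IFF Y) IFF (Y IMPLIES V)) IFF (Y OR (Y IMPLIES V)) = False IFF True = False
NOT (NOT (((U IFF V) IFF Y) IFF (Y IMPLIES V)) IFF (Y OR (Y IMPLIES V))) = NOT False = True
V IMPLIES Y = True IMPLIES True = True
U XOR (V IMPLIES Y) = True XOR True = False
V IMPLIES (U XOR (V IMPLIES Y)) = True IMPLIES False = False
U IFF (V IMPLIES (U XOR (V IMPLIES Y))) = True IFF False = False
(U IFF (V IMPLIES (U XOR (V IMPLIES Y)))) IFF V = False IFF True = False
Y IMPLIES ((U IFF (V IMPLIES (U XOR (V IMPLIES Y)))) IFF V) = True IMPLIES False = False
NOT (NOT (((U IFF V) IFF Y) IFF (Y IMPLIES V)) IFF (Y OR (Y IMPLIES V))) XOR (Y IMPLIES ((U IFF (V IMPLIES (U XOR (V IMPLIES Y)))) IFF V)) = True XOR False = True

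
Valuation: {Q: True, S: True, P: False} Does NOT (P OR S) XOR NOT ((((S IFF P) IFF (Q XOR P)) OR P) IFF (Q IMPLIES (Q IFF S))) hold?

True

Substituting Q=True, S=True, P=False:
P OR S = False OR True = True
NOT (P OR S) = NOT True = False
S IFF P = True IFF False = False
Q XOR P = True XOR False = True
(S IFF P) IFF (Q XOR P) = False IFF True = False
((S IFF P) IFF (Q XOR P)) OR P = False OR False = False
Q IFF S = True IFF True = True
Q IMPLIES (Q IFF S) = True IMPLIES True = True
(((S IFF P) IFF (Q XOR P)) OR P) IFF (Q IMPLIES (Q IFF S)) = False IFF True = False
NOT ((((S IFF P) IFF (Q XOR P)) OR P) IFF (Q IMPLIES (Q IFF S))) = NOT False = True
NOT (P OR S) XOR NOT ((((S IFF P) IFF (Q XOR P)) OR P) IFF (Q IMPLIES (Q IFF S))) = False XOR True = True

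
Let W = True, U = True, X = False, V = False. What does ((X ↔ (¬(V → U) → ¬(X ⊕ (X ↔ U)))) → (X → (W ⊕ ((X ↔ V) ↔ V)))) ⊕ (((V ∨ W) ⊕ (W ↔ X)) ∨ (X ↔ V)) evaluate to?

False

V → U = False → True = True
¬(V → U) = ¬True = False
X ↔ U = False ↔ True = False
X ⊕ (X ↔ U) = False ⊕ False = False
¬(X ⊕ (X ↔ U)) = ¬False = True
¬(V → U) → ¬(X ⊕ (X ↔ U)) = False → True = True
X ↔ (¬(V → U) → ¬(X ⊕ (X ↔ U))) = False ↔ True = False
X ↔ V = False ↔ False = True
(X ↔ V) ↔ V = True ↔ False = False
W ⊕ ((X ↔ V) ↔ V) = True ⊕ False = True
X → (W ⊕ ((X ↔ V) ↔ V)) = False → True = True
(X ↔ (¬(V → U) → ¬(X ⊕ (X ↔ U)))) → (X → (W ⊕ ((X ↔ V) ↔ V))) = False → True = True
V ∨ W = False ∨ True = True
W ↔ X = True ↔ False = False
(V ∨ W) ⊕ (W ↔ X) = True ⊕ False = True
X ↔ V = False ↔ False = True
((V ∨ W) ⊕ (W ↔ X)) ∨ (X ↔ V) = True ∨ True = True
((X ↔ (¬(V → U) → ¬(X ⊕ (X ↔ U)))) → (X → (W ⊕ ((X ↔ V) ↔ V)))) ⊕ (((V ∨ W) ⊕ (W ↔ X)) ∨ (X ↔ V)) = True ⊕ True = False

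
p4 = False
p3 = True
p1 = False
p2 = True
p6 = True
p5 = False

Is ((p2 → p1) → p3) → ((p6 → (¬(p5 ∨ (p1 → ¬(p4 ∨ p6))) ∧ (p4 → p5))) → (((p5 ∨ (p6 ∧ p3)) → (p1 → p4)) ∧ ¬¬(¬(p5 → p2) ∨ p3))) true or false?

Substituting p4=False, p3=True, p1=False, p2=True, p6=True, p5=False:
p2 → p1 = True → False = False
(p2 → p1) → p3 = False → True = True
p4 ∨ p6 = False ∨ True = True
¬(p4 ∨ p6) = ¬True = False
p1 → ¬(p4 ∨ p6) = False → False = True
p5 ∨ (p1 → ¬(p4 ∨ p6)) = False ∨ True = True
¬(p5 ∨ (p1 → ¬(p4 ∨ p6))) = ¬True = False
p4 → p5 = False → False = True
¬(p5 ∨ (p1 → ¬(p4 ∨ p6))) ∧ (p4 → p5) = False ∧ True = False
p6 → (¬(p5 ∨ (p1 → ¬(p4 ∨ p6))) ∧ (p4 → p5)) = True → False = False
p6 ∧ p3 = True ∧ True = True
p5 ∨ (p6 ∧ p3) = False ∨ True = True
p1 → p4 = False → False = True
(p5 ∨ (p6 ∧ p3)) → (p1 → p4) = True → True = True
p5 → p2 = False → True = True
¬(p5 → p2) = ¬True = False
¬(p5 → p2) ∨ p3 = False ∨ True = True
¬(¬(p5 → p2) ∨ p3) = ¬True = False
¬¬(¬(p5 → p2) ∨ p3) = ¬False = True
((p5 ∨ (p6 ∧ p3)) → (p1 → p4)) ∧ ¬¬(¬(p5 → p2) ∨ p3) = True ∧ True = True
(p6 → (¬(p5 ∨ (p1 → ¬(p4 ∨ p6))) ∧ (p4 → p5))) → (((p5 ∨ (p6 ∧ p3)) → (p1 → p4)) ∧ ¬¬(¬(p5 → p2) ∨ p3)) = False → True = True
((p2 → p1) → p3) → ((p6 → (¬(p5 ∨ (p1 → ¬(p4 ∨ p6))) ∧ (p4 → p5))) → (((p5 ∨ (p6 ∧ p3)) → (p1 → p4)) ∧ ¬¬(¬(p5 → p2) ∨ p3))) = True → True = True

True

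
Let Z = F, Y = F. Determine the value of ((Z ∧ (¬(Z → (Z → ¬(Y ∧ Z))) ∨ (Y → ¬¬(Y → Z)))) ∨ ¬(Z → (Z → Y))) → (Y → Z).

Y ∧ Z = F ∧ F = F
¬(Y ∧ Z) = ¬F = T
Z → ¬(Y ∧ Z) = F → T = T
Z → (Z → ¬(Y ∧ Z)) = F → T = T
¬(Z → (Z → ¬(Y ∧ Z))) = ¬T = F
Y → Z = F → F = T
¬(Y → Z) = ¬T = F
¬¬(Y → Z) = ¬F = T
Y → ¬¬(Y → Z) = F → T = T
¬(Z → (Z → ¬(Y ∧ Z))) ∨ (Y → ¬¬(Y → Z)) = F ∨ T = T
Z ∧ (¬(Z → (Z → ¬(Y ∧ Z))) ∨ (Y → ¬¬(Y → Z))) = F ∧ T = F
Z → Y = F → F = T
Z → (Z → Y) = F → T = T
¬(Z → (Z → Y)) = ¬T = F
(Z ∧ (¬(Z → (Z → ¬(Y ∧ Z))) ∨ (Y → ¬¬(Y → Z)))) ∨ ¬(Z → (Z → Y)) = F ∨ F = F
Y → Z = F → F = T
((Z ∧ (¬(Z → (Z → ¬(Y ∧ Z))) ∨ (Y → ¬¬(Y → Z)))) ∨ ¬(Z → (Z → Y))) → (Y → Z) = F → T = T

T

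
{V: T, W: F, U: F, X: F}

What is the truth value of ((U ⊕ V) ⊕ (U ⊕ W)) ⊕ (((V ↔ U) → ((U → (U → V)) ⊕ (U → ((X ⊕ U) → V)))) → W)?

T

U ⊕ V = F ⊕ T = T
U ⊕ W = F ⊕ F = F
(U ⊕ V) ⊕ (U ⊕ W) = T ⊕ F = T
V ↔ U = T ↔ F = F
U → V = F → T = T
U → (U → V) = F → T = T
X ⊕ U = F ⊕ F = F
(X ⊕ U) → V = F → T = T
U → ((X ⊕ U) → V) = F → T = T
(U → (U → V)) ⊕ (U → ((X ⊕ U) → V)) = T ⊕ T = F
(V ↔ U) → ((U → (U → V)) ⊕ (U → ((X ⊕ U) → V))) = F → F = T
((V ↔ U) → ((U → (U → V)) ⊕ (U → ((X ⊕ U) → V)))) → W = T → F = F
((U ⊕ V) ⊕ (U ⊕ W)) ⊕ (((V ↔ U) → ((U → (U → V)) ⊕ (U → ((X ⊕ U) → V)))) → W) = T ⊕ F = T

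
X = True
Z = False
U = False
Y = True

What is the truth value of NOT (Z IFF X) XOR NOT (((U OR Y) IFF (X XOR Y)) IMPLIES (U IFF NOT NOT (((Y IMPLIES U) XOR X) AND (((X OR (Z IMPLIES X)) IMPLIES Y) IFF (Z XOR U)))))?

True

Substituting X=True, Z=False, U=False, Y=True:
Z IFF X = False IFF True = False
NOT (Z IFF X) = NOT False = True
U OR Y = False OR True = True
X XOR Y = True XOR True = False
(U OR Y) IFF (X XOR Y) = True IFF False = False
Y IMPLIES U = True IMPLIES False = False
(Y IMPLIES U) XOR X = False XOR True = True
Z IMPLIES X = False IMPLIES True = True
X OR (Z IMPLIES X) = True OR True = True
(X OR (Z IMPLIES X)) IMPLIES Y = True IMPLIES True = True
Z XOR U = False XOR False = False
((X OR (Z IMPLIES X)) IMPLIES Y) IFF (Z XOR U) = True IFF False = False
((Y IMPLIES U) XOR X) AND (((X OR (Z IMPLIES X)) IMPLIES Y) IFF (Z XOR U)) = True AND False = False
NOT (((Y IMPLIES U) XOR X) AND (((X OR (Z IMPLIES X)) IMPLIES Y) IFF (Z XOR U))) = NOT False = True
NOT NOT (((Y IMPLIES U) XOR X) AND (((X OR (Z IMPLIES X)) IMPLIES Y) IFF (Z XOR U))) = NOT True = False
U IFF NOT NOT (((Y IMPLIES U) XOR X) AND (((X OR (Z IMPLIES X)) IMPLIES Y) IFF (Z XOR U))) = False IFF False = True
((U OR Y) IFF (X XOR Y)) IMPLIES (U IFF NOT NOT (((Y IMPLIES U) XOR X) AND (((X OR (Z IMPLIES X)) IMPLIES Y) IFF (Z XOR U)))) = False IMPLIES True = True
NOT (((U OR Y) IFF (X XOR Y)) IMPLIES (U IFF NOT NOT (((Y IMPLIES U) XOR X) AND (((X OR (Z IMPLIES X)) IMPLIES Y) IFF (Z XOR U))))) = NOT True = False
NOT (Z IFF X) XOR NOT (((U OR Y) IFF (X XOR Y)) IMPLIES (U IFF NOT NOT (((Y IMPLIES U) XOR X) AND (((X OR (Z IMPLIES X)) IMPLIES Y) IFF (Z XOR U))))) = True XOR False = True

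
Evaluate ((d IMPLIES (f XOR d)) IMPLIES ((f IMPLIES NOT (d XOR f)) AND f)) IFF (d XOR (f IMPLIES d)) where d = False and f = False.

False

f XOR d = False XOR False = False
d IMPLIES (f XOR d) = False IMPLIES False = True
d XOR f = False XOR False = False
NOT (d XOR f) = NOT False = True
f IMPLIES NOT (d XOR f) = False IMPLIES True = True
(f IMPLIES NOT (d XOR f)) AND f = True AND False = False
(d IMPLIES (f XOR d)) IMPLIES ((f IMPLIES NOT (d XOR f)) AND f) = True IMPLIES False = False
f IMPLIES d = False IMPLIES False = True
d XOR (f IMPLIES d) = False XOR True = True
((d IMPLIES (f XOR d)) IMPLIES ((f IMPLIES NOT (d XOR f)) AND f)) IFF (d XOR (f IMPLIES d)) = False IFF True = False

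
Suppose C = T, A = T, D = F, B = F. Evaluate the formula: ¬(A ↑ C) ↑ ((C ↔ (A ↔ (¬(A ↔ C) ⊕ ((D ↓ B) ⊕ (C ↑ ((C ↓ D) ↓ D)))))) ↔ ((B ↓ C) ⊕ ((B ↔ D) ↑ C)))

T

Substituting C=T, A=T, D=F, B=F:
A ↑ C = T ↑ T = F
¬(A ↑ C) = ¬F = T
A ↔ C = T ↔ T = T
¬(A ↔ C) = ¬T = F
D ↓ B = F ↓ F = T
C ↓ D = T ↓ F = F
(C ↓ D) ↓ D = F ↓ F = T
C ↑ ((C ↓ D) ↓ D) = T ↑ T = F
(D ↓ B) ⊕ (C ↑ ((C ↓ D) ↓ D)) = T ⊕ F = T
¬(A ↔ C) ⊕ ((D ↓ B) ⊕ (C ↑ ((C ↓ D) ↓ D))) = F ⊕ T = T
A ↔ (¬(A ↔ C) ⊕ ((D ↓ B) ⊕ (C ↑ ((C ↓ D) ↓ D)))) = T ↔ T = T
C ↔ (A ↔ (¬(A ↔ C) ⊕ ((D ↓ B) ⊕ (C ↑ ((C ↓ D) ↓ D))))) = T ↔ T = T
B ↓ C = F ↓ T = F
B ↔ D = F ↔ F = T
(B ↔ D) ↑ C = T ↑ T = F
(B ↓ C) ⊕ ((B ↔ D) ↑ C) = F ⊕ F = F
(C ↔ (A ↔ (¬(A ↔ C) ⊕ ((D ↓ B) ⊕ (C ↑ ((C ↓ D) ↓ D)))))) ↔ ((B ↓ C) ⊕ ((B ↔ D) ↑ C)) = T ↔ F = F
¬(A ↑ C) ↑ ((C ↔ (A ↔ (¬(A ↔ C) ⊕ ((D ↓ B) ⊕ (C ↑ ((C ↓ D) ↓ D)))))) ↔ ((B ↓ C) ⊕ ((B ↔ D) ↑ C))) = T ↑ F = T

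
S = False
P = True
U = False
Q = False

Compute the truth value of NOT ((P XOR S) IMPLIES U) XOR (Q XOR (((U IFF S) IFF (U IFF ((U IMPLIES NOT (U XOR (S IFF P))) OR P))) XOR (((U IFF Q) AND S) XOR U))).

True

P XOR S = True XOR False = True
(P XOR S) IMPLIES U = True IMPLIES False = False
NOT ((P XOR S) IMPLIES U) = NOT False = True
U IFF S = False IFF False = True
S IFF P = False IFF True = False
U XOR (S IFF P) = False XOR False = False
NOT (U XOR (S IFF P)) = NOT False = True
U IMPLIES NOT (U XOR (S IFF P)) = False IMPLIES True = True
(U IMPLIES NOT (U XOR (S IFF P))) OR P = True OR True = True
U IFF ((U IMPLIES NOT (U XOR (S IFF P))) OR P) = False IFF True = False
(U IFF S) IFF (U IFF ((U IMPLIES NOT (U XOR (S IFF P))) OR P)) = True IFF False = False
U IFF Q = False IFF False = True
(U IFF Q) AND S = True AND False = False
((U IFF Q) AND S) XOR U = False XOR False = False
((U IFF S) IFF (U IFF ((U IMPLIES NOT (U XOR (S IFF P))) OR P))) XOR (((U IFF Q) AND S) XOR U) = False XOR False = False
Q XOR (((U IFF S) IFF (U IFF ((U IMPLIES NOT (U XOR (S IFF P))) OR P))) XOR (((U IFF Q) AND S) XOR U)) = False XOR False = False
NOT ((P XOR S) IMPLIES U) XOR (Q XOR (((U IFF S) IFF (U IFF ((U IMPLIES NOT (U XOR (S IFF P))) OR P))) XOR (((U IFF Q) AND S) XOR U))) = True XOR False = True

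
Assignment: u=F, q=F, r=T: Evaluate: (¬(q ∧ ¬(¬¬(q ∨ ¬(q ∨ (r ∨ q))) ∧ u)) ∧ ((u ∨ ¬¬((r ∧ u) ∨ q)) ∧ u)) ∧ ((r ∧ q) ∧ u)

r ∨ q = T ∨ F = T
q ∨ (r ∨ q) = F ∨ T = T
¬(q ∨ (r ∨ q)) = ¬T = F
q ∨ ¬(q ∨ (r ∨ q)) = F ∨ F = F
¬(q ∨ ¬(q ∨ (r ∨ q))) = ¬F = T
¬¬(q ∨ ¬(q ∨ (r ∨ q))) = ¬T = F
¬¬(q ∨ ¬(q ∨ (r ∨ q))) ∧ u = F ∧ F = F
¬(¬¬(q ∨ ¬(q ∨ (r ∨ q))) ∧ u) = ¬F = T
q ∧ ¬(¬¬(q ∨ ¬(q ∨ (r ∨ q))) ∧ u) = F ∧ T = F
¬(q ∧ ¬(¬¬(q ∨ ¬(q ∨ (r ∨ q))) ∧ u)) = ¬F = T
r ∧ u = T ∧ F = F
(r ∧ u) ∨ q = F ∨ F = F
¬((r ∧ u) ∨ q) = ¬F = T
¬¬((r ∧ u) ∨ q) = ¬T = F
u ∨ ¬¬((r ∧ u) ∨ q) = F ∨ F = F
(u ∨ ¬¬((r ∧ u) ∨ q)) ∧ u = F ∧ F = F
¬(q ∧ ¬(¬¬(q ∨ ¬(q ∨ (r ∨ q))) ∧ u)) ∧ ((u ∨ ¬¬((r ∧ u) ∨ q)) ∧ u) = T ∧ F = F
r ∧ q = T ∧ F = F
(r ∧ q) ∧ u = F ∧ F = F
(¬(q ∧ ¬(¬¬(q ∨ ¬(q ∨ (r ∨ q))) ∧ u)) ∧ ((u ∨ ¬¬((r ∧ u) ∨ q)) ∧ u)) ∧ ((r ∧ q) ∧ u) = F ∧ F = F

F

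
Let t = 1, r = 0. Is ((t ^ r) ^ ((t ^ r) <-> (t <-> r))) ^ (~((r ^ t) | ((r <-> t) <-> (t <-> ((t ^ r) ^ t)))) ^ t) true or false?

0

Substituting t=1, r=0:
t ^ r = 1 ^ 0 = 1
t ^ r = 1 ^ 0 = 1
t <-> r = 1 <-> 0 = 0
(t ^ r) <-> (t <-> r) = 1 <-> 0 = 0
(t ^ r) ^ ((t ^ r) <-> (t <-> r)) = 1 ^ 0 = 1
r ^ t = 0 ^ 1 = 1
r <-> t = 0 <-> 1 = 0
t ^ r = 1 ^ 0 = 1
(t ^ r) ^ t = 1 ^ 1 = 0
t <-> ((t ^ r) ^ t) = 1 <-> 0 = 0
(r <-> t) <-> (t <-> ((t ^ r) ^ t)) = 0 <-> 0 = 1
(r ^ t) | ((r <-> t) <-> (t <-> ((t ^ r) ^ t))) = 1 | 1 = 1
~((r ^ t) | ((r <-> t) <-> (t <-> ((t ^ r) ^ t)))) = ~1 = 0
~((r ^ t) | ((r <-> t) <-> (t <-> ((t ^ r) ^ t)))) ^ t = 0 ^ 1 = 1
((t ^ r) ^ ((t ^ r) <-> (t <-> r))) ^ (~((r ^ t) | ((r <-> t) <-> (t <-> ((t ^ r) ^ t)))) ^ t) = 1 ^ 1 = 0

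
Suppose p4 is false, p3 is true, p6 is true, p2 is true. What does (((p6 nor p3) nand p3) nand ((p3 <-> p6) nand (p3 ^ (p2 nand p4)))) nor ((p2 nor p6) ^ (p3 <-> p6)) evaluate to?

p6 nor p3 = 1 nor 1 = 0
(p6 nor p3) nand p3 = 0 nand 1 = 1
p3 <-> p6 = 1 <-> 1 = 1
p2 nand p4 = 1 nand 0 = 1
p3 ^ (p2 nand p4) = 1 ^ 1 = 0
(p3 <-> p6) nand (p3 ^ (p2 nand p4)) = 1 nand 0 = 1
((p6 nor p3) nand p3) nand ((p3 <-> p6) nand (p3 ^ (p2 nand p4))) = 1 nand 1 = 0
p2 nor p6 = 1 nor 1 = 0
p3 <-> p6 = 1 <-> 1 = 1
(p2 nor p6) ^ (p3 <-> p6) = 0 ^ 1 = 1
(((p6 nor p3) nand p3) nand ((p3 <-> p6) nand (p3 ^ (p2 nand p4)))) nor ((p2 nor p6) ^ (p3 <-> p6)) = 0 nor 1 = 0

0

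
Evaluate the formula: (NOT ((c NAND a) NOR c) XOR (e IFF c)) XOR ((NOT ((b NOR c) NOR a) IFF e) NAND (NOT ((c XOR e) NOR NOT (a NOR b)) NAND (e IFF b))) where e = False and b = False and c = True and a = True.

Substituting e=False, b=False, c=True, a=True:
c NAND a = True NAND True = False
(c NAND a) NOR c = False NOR True = False
NOT ((c NAND a) NOR c) = NOT False = True
e IFF c = False IFF True = False
NOT ((c NAND a) NOR c) XOR (e IFF c) = True XOR False = True
b NOR c = False NOR True = False
(b NOR c) NOR a = False NOR True = False
NOT ((b NOR c) NOR a) = NOT False = True
NOT ((b NOR c) NOR a) IFF e = True IFF False = False
c XOR e = True XOR False = True
a NOR b = True NOR False = False
NOT (a NOR b) = NOT False = True
(c XOR e) NOR NOT (a NOR b) = True NOR True = False
NOT ((c XOR e) NOR NOT (a NOR b)) = NOT False = True
e IFF b = False IFF False = True
NOT ((c XOR e) NOR NOT (a NOR b)) NAND (e IFF b) = True NAND True = False
(NOT ((b NOR c) NOR a) IFF e) NAND (NOT ((c XOR e) NOR NOT (a NOR b)) NAND (e IFF b)) = False NAND False = True
(NOT ((c NAND a) NOR c) XOR (e IFF c)) XOR ((NOT ((b NOR c) NOR a) IFF e) NAND (NOT ((c XOR e) NOR NOT (a NOR b)) NAND (e IFF b))) = True XOR True = False

False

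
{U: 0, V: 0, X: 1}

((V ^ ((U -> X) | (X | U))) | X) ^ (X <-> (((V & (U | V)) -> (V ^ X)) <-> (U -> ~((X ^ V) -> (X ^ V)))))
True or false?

Substituting U=0, V=0, X=1:
U -> X = 0 -> 1 = 1
X | U = 1 | 0 = 1
(U -> X) | (X | U) = 1 | 1 = 1
V ^ ((U -> X) | (X | U)) = 0 ^ 1 = 1
(V ^ ((U -> X) | (X | U))) | X = 1 | 1 = 1
U | V = 0 | 0 = 0
V & (U | V) = 0 & 0 = 0
V ^ X = 0 ^ 1 = 1
(V & (U | V)) -> (V ^ X) = 0 -> 1 = 1
X ^ V = 1 ^ 0 = 1
X ^ V = 1 ^ 0 = 1
(X ^ V) -> (X ^ V) = 1 -> 1 = 1
~((X ^ V) -> (X ^ V)) = ~1 = 0
U -> ~((X ^ V) -> (X ^ V)) = 0 -> 0 = 1
((V & (U | V)) -> (V ^ X)) <-> (U -> ~((X ^ V) -> (X ^ V))) = 1 <-> 1 = 1
X <-> (((V & (U | V)) -> (V ^ X)) <-> (U -> ~((X ^ V) -> (X ^ V)))) = 1 <-> 1 = 1
((V ^ ((U -> X) | (X | U))) | X) ^ (X <-> (((V & (U | V)) -> (V ^ X)) <-> (U -> ~((X ^ V) -> (X ^ V))))) = 1 ^ 1 = 0

0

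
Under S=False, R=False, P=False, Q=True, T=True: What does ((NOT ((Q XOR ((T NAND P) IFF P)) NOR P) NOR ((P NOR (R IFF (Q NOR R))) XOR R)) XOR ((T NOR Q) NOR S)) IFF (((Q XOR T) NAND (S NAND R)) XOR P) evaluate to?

True

Substituting S=False, R=False, P=False, Q=True, T=True:
T NAND P = True NAND False = True
(T NAND P) IFF P = True IFF False = False
Q XOR ((T NAND P) IFF P) = True XOR False = True
(Q XOR ((T NAND P) IFF P)) NOR P = True NOR False = False
NOT ((Q XOR ((T NAND P) IFF P)) NOR P) = NOT False = True
Q NOR R = True NOR False = False
R IFF (Q NOR R) = False IFF False = True
P NOR (R IFF (Q NOR R)) = False NOR True = False
(P NOR (R IFF (Q NOR R))) XOR R = False XOR False = False
NOT ((Q XOR ((T NAND P) IFF P)) NOR P) NOR ((P NOR (R IFF (Q NOR R))) XOR R) = True NOR False = False
T NOR Q = True NOR True = False
(T NOR Q) NOR S = False NOR False = True
(NOT ((Q XOR ((T NAND P) IFF P)) NOR P) NOR ((P NOR (R IFF (Q NOR R))) XOR R)) XOR ((T NOR Q) NOR S) = False XOR True = True
Q XOR T = True XOR True = False
S NAND R = False NAND False = True
(Q XOR T) NAND (S NAND R) = False NAND True = True
((Q XOR T) NAND (S NAND R)) XOR P = True XOR False = True
((NOT ((Q XOR ((T NAND P) IFF P)) NOR P) NOR ((P NOR (R IFF (Q NOR R))) XOR R)) XOR ((T NOR Q) NOR S)) IFF (((Q XOR T) NAND (S NAND R)) XOR P) = True IFF True = True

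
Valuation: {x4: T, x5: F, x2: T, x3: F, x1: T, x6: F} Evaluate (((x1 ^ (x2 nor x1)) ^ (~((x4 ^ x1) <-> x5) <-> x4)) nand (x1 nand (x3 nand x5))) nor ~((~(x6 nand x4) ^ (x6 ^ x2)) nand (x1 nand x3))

x2 nor x1 = T nor T = F
x1 ^ (x2 nor x1) = T ^ F = T
x4 ^ x1 = T ^ T = F
(x4 ^ x1) <-> x5 = F <-> F = T
~((x4 ^ x1) <-> x5) = ~T = F
~((x4 ^ x1) <-> x5) <-> x4 = F <-> T = F
(x1 ^ (x2 nor x1)) ^ (~((x4 ^ x1) <-> x5) <-> x4) = T ^ F = T
x3 nand x5 = F nand F = T
x1 nand (x3 nand x5) = T nand T = F
((x1 ^ (x2 nor x1)) ^ (~((x4 ^ x1) <-> x5) <-> x4)) nand (x1 nand (x3 nand x5)) = T nand F = T
x6 nand x4 = F nand T = T
~(x6 nand x4) = ~T = F
x6 ^ x2 = F ^ T = T
~(x6 nand x4) ^ (x6 ^ x2) = F ^ T = T
x1 nand x3 = T nand F = T
(~(x6 nand x4) ^ (x6 ^ x2)) nand (x1 nand x3) = T nand T = F
~((~(x6 nand x4) ^ (x6 ^ x2)) nand (x1 nand x3)) = ~F = T
(((x1 ^ (x2 nor x1)) ^ (~((x4 ^ x1) <-> x5) <-> x4)) nand (x1 nand (x3 nand x5))) nor ~((~(x6 nand x4) ^ (x6 ^ x2)) nand (x1 nand x3)) = T nor T = F

F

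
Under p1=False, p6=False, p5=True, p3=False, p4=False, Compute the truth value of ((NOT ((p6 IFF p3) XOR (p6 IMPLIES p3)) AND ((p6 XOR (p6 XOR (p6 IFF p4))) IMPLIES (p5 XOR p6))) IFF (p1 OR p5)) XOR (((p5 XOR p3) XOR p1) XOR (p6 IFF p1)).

p6 IFF p3 = False IFF False = True
p6 IMPLIES p3 = False IMPLIES False = True
(p6 IFF p3) XOR (p6 IMPLIES p3) = True XOR True = False
NOT ((p6 IFF p3) XOR (p6 IMPLIES p3)) = NOT False = True
p6 IFF p4 = False IFF False = True
p6 XOR (p6 IFF p4) = False XOR True = True
p6 XOR (p6 XOR (p6 IFF p4)) = False XOR True = True
p5 XOR p6 = True XOR False = True
(p6 XOR (p6 XOR (p6 IFF p4))) IMPLIES (p5 XOR p6) = True IMPLIES True = True
NOT ((p6 IFF p3) XOR (p6 IMPLIES p3)) AND ((p6 XOR (p6 XOR (p6 IFF p4))) IMPLIES (p5 XOR p6)) = True AND True = True
p1 OR p5 = False OR True = True
(NOT ((p6 IFF p3) XOR (p6 IMPLIES p3)) AND ((p6 XOR (p6 XOR (p6 IFF p4))) IMPLIES (p5 XOR p6))) IFF (p1 OR p5) = True IFF True = True
p5 XOR p3 = True XOR False = True
(p5 XOR p3) XOR p1 = True XOR False = True
p6 IFF p1 = False IFF False = True
((p5 XOR p3) XOR p1) XOR (p6 IFF p1) = True XOR True = False
((NOT ((p6 IFF p3) XOR (p6 IMPLIES p3)) AND ((p6 XOR (p6 XOR (p6 IFF p4))) IMPLIES (p5 XOR p6))) IFF (p1 OR p5)) XOR (((p5 XOR p3) XOR p1) XOR (p6 IFF p1)) = True XOR False = True

True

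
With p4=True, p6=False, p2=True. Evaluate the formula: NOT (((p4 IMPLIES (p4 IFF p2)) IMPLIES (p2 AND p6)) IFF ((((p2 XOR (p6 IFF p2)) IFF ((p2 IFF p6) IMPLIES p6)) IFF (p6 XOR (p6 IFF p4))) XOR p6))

False

Substituting p4=True, p6=False, p2=True:
p4 IFF p2 = True IFF True = True
p4 IMPLIES (p4 IFF p2) = True IMPLIES True = True
p2 AND p6 = True AND False = False
(p4 IMPLIES (p4 IFF p2)) IMPLIES (p2 AND p6) = True IMPLIES False = False
p6 IFF p2 = False IFF True = False
p2 XOR (p6 IFF p2) = True XOR False = True
p2 IFF p6 = True IFF False = False
(p2 IFF p6) IMPLIES p6 = False IMPLIES False = True
(p2 XOR (p6 IFF p2)) IFF ((p2 IFF p6) IMPLIES p6) = True IFF True = True
p6 IFF p4 = False IFF True = False
p6 XOR (p6 IFF p4) = False XOR False = False
((p2 XOR (p6 IFF p2)) IFF ((p2 IFF p6) IMPLIES p6)) IFF (p6 XOR (p6 IFF p4)) = True IFF False = False
(((p2 XOR (p6 IFF p2)) IFF ((p2 IFF p6) IMPLIES p6)) IFF (p6 XOR (p6 IFF p4))) XOR p6 = False XOR False = False
((p4 IMPLIES (p4 IFF p2)) IMPLIES (p2 AND p6)) IFF ((((p2 XOR (p6 IFF p2)) IFF ((p2 IFF p6) IMPLIES p6)) IFF (p6 XOR (p6 IFF p4))) XOR p6) = False IFF False = True
NOT (((p4 IMPLIES (p4 IFF p2)) IMPLIES (p2 AND p6)) IFF ((((p2 XOR (p6 IFF p2)) IFF ((p2 IFF p6) IMPLIES p6)) IFF (p6 XOR (p6 IFF p4))) XOR p6)) = NOT True = False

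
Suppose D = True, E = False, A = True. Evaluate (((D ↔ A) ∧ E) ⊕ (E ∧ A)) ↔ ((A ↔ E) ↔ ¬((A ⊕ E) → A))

D ↔ A = True ↔ True = True
(D ↔ A) ∧ E = True ∧ False = False
E ∧ A = False ∧ True = False
((D ↔ A) ∧ E) ⊕ (E ∧ A) = False ⊕ False = False
A ↔ E = True ↔ False = False
A ⊕ E = True ⊕ False = True
(A ⊕ E) → A = True → True = True
¬((A ⊕ E) → A) = ¬True = False
(A ↔ E) ↔ ¬((A ⊕ E) → A) = False ↔ False = True
(((D ↔ A) ∧ E) ⊕ (E ∧ A)) ↔ ((A ↔ E) ↔ ¬((A ⊕ E) → A)) = False ↔ True = False

False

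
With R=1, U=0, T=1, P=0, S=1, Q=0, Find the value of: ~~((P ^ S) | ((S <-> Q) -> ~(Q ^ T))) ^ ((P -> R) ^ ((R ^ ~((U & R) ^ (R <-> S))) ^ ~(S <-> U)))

Substituting R=1, U=0, T=1, P=0, S=1, Q=0:
P ^ S = 0 ^ 1 = 1
S <-> Q = 1 <-> 0 = 0
Q ^ T = 0 ^ 1 = 1
~(Q ^ T) = ~1 = 0
(S <-> Q) -> ~(Q ^ T) = 0 -> 0 = 1
(P ^ S) | ((S <-> Q) -> ~(Q ^ T)) = 1 | 1 = 1
~((P ^ S) | ((S <-> Q) -> ~(Q ^ T))) = ~1 = 0
~~((P ^ S) | ((S <-> Q) -> ~(Q ^ T))) = ~0 = 1
P -> R = 0 -> 1 = 1
U & R = 0 & 1 = 0
R <-> S = 1 <-> 1 = 1
(U & R) ^ (R <-> S) = 0 ^ 1 = 1
~((U & R) ^ (R <-> S)) = ~1 = 0
R ^ ~((U & R) ^ (R <-> S)) = 1 ^ 0 = 1
S <-> U = 1 <-> 0 = 0
~(S <-> U) = ~0 = 1
(R ^ ~((U & R) ^ (R <-> S))) ^ ~(S <-> U) = 1 ^ 1 = 0
(P -> R) ^ ((R ^ ~((U & R) ^ (R <-> S))) ^ ~(S <-> U)) = 1 ^ 0 = 1
~~((P ^ S) | ((S <-> Q) -> ~(Q ^ T))) ^ ((P -> R) ^ ((R ^ ~((U & R) ^ (R <-> S))) ^ ~(S <-> U))) = 1 ^ 1 = 0

0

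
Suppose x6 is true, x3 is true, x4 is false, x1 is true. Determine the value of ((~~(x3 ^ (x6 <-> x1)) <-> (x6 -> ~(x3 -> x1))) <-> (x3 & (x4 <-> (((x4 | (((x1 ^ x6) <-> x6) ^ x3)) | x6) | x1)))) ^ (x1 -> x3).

True

Substituting x6=True, x3=True, x4=False, x1=True:
x6 <-> x1 = True <-> True = True
x3 ^ (x6 <-> x1) = True ^ True = False
~(x3 ^ (x6 <-> x1)) = ~False = True
~~(x3 ^ (x6 <-> x1)) = ~True = False
x3 -> x1 = True -> True = True
~(x3 -> x1) = ~True = False
x6 -> ~(x3 -> x1) = True -> False = False
~~(x3 ^ (x6 <-> x1)) <-> (x6 -> ~(x3 -> x1)) = False <-> False = True
x1 ^ x6 = True ^ True = False
(x1 ^ x6) <-> x6 = False <-> True = False
((x1 ^ x6) <-> x6) ^ x3 = False ^ True = True
x4 | (((x1 ^ x6) <-> x6) ^ x3) = False | True = True
(x4 | (((x1 ^ x6) <-> x6) ^ x3)) | x6 = True | True = True
((x4 | (((x1 ^ x6) <-> x6) ^ x3)) | x6) | x1 = True | True = True
x4 <-> (((x4 | (((x1 ^ x6) <-> x6) ^ x3)) | x6) | x1) = False <-> True = False
x3 & (x4 <-> (((x4 | (((x1 ^ x6) <-> x6) ^ x3)) | x6) | x1)) = True & False = False
(~~(x3 ^ (x6 <-> x1)) <-> (x6 -> ~(x3 -> x1))) <-> (x3 & (x4 <-> (((x4 | (((x1 ^ x6) <-> x6) ^ x3)) | x6) | x1))) = True <-> False = False
x1 -> x3 = True -> True = True
((~~(x3 ^ (x6 <-> x1)) <-> (x6 -> ~(x3 -> x1))) <-> (x3 & (x4 <-> (((x4 | (((x1 ^ x6) <-> x6) ^ x3)) | x6) | x1)))) ^ (x1 -> x3) = False ^ True = True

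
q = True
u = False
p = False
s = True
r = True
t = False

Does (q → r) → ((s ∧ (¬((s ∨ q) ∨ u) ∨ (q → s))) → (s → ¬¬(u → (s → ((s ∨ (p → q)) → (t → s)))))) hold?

q → r = True → True = True
s ∨ q = True ∨ True = True
(s ∨ q) ∨ u = True ∨ False = True
¬((s ∨ q) ∨ u) = ¬True = False
q → s = True → True = True
¬((s ∨ q) ∨ u) ∨ (q → s) = False ∨ True = True
s ∧ (¬((s ∨ q) ∨ u) ∨ (q → s)) = True ∧ True = True
p → q = False → True = True
s ∨ (p → q) = True ∨ True = True
t → s = False → True = True
(s ∨ (p → q)) → (t → s) = True → True = True
s → ((s ∨ (p → q)) → (t → s)) = True → True = True
u → (s → ((s ∨ (p → q)) → (t → s))) = False → True = True
¬(u → (s → ((s ∨ (p → q)) → (t → s)))) = ¬True = False
¬¬(u → (s → ((s ∨ (p → q)) → (t → s)))) = ¬False = True
s → ¬¬(u → (s → ((s ∨ (p → q)) → (t → s)))) = True → True = True
(s ∧ (¬((s ∨ q) ∨ u) ∨ (q → s))) → (s → ¬¬(u → (s → ((s ∨ (p → q)) → (t → s))))) = True → True = True
(q → r) → ((s ∧ (¬((s ∨ q) ∨ u) ∨ (q → s))) → (s → ¬¬(u → (s → ((s ∨ (p → q)) → (t → s)))))) = True → True = True

True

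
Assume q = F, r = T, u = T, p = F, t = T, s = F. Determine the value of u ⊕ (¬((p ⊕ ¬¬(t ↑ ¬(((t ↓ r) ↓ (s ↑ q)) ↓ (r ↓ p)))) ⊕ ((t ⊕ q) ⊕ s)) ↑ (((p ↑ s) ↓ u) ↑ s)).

t ↓ r = T ↓ T = F
s ↑ q = F ↑ F = T
(t ↓ r) ↓ (s ↑ q) = F ↓ T = F
r ↓ p = T ↓ F = F
((t ↓ r) ↓ (s ↑ q)) ↓ (r ↓ p) = F ↓ F = T
¬(((t ↓ r) ↓ (s ↑ q)) ↓ (r ↓ p)) = ¬T = F
t ↑ ¬(((t ↓ r) ↓ (s ↑ q)) ↓ (r ↓ p)) = T ↑ F = T
¬(t ↑ ¬(((t ↓ r) ↓ (s ↑ q)) ↓ (r ↓ p))) = ¬T = F
¬¬(t ↑ ¬(((t ↓ r) ↓ (s ↑ q)) ↓ (r ↓ p))) = ¬F = T
p ⊕ ¬¬(t ↑ ¬(((t ↓ r) ↓ (s ↑ q)) ↓ (r ↓ p))) = F ⊕ T = T
t ⊕ q = T ⊕ F = T
(t ⊕ q) ⊕ s = T ⊕ F = T
(p ⊕ ¬¬(t ↑ ¬(((t ↓ r) ↓ (s ↑ q)) ↓ (r ↓ p)))) ⊕ ((t ⊕ q) ⊕ s) = T ⊕ T = F
¬((p ⊕ ¬¬(t ↑ ¬(((t ↓ r) ↓ (s ↑ q)) ↓ (r ↓ p)))) ⊕ ((t ⊕ q) ⊕ s)) = ¬F = T
p ↑ s = F ↑ F = T
(p ↑ s) ↓ u = T ↓ T = F
((p ↑ s) ↓ u) ↑ s = F ↑ F = T
¬((p ⊕ ¬¬(t ↑ ¬(((t ↓ r) ↓ (s ↑ q)) ↓ (r ↓ p)))) ⊕ ((t ⊕ q) ⊕ s)) ↑ (((p ↑ s) ↓ u) ↑ s) = T ↑ T = F
u ⊕ (¬((p ⊕ ¬¬(t ↑ ¬(((t ↓ r) ↓ (s ↑ q)) ↓ (r ↓ p)))) ⊕ ((t ⊕ q) ⊕ s)) ↑ (((p ↑ s) ↓ u) ↑ s)) = T ⊕ F = T

T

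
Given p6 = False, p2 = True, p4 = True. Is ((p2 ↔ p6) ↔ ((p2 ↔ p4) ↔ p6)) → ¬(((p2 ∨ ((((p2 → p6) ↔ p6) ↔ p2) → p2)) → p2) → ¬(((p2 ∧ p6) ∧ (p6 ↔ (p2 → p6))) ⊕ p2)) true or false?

True

p2 ↔ p6 = True ↔ False = False
p2 ↔ p4 = True ↔ True = True
(p2 ↔ p4) ↔ p6 = True ↔ False = False
(p2 ↔ p6) ↔ ((p2 ↔ p4) ↔ p6) = False ↔ False = True
p2 → p6 = True → False = False
(p2 → p6) ↔ p6 = False ↔ False = True
((p2 → p6) ↔ p6) ↔ p2 = True ↔ True = True
(((p2 → p6) ↔ p6) ↔ p2) → p2 = True → True = True
p2 ∨ ((((p2 → p6) ↔ p6) ↔ p2) → p2) = True ∨ True = True
(p2 ∨ ((((p2 → p6) ↔ p6) ↔ p2) → p2)) → p2 = True → True = True
p2 ∧ p6 = True ∧ False = False
p2 → p6 = True → False = False
p6 ↔ (p2 → p6) = False ↔ False = True
(p2 ∧ p6) ∧ (p6 ↔ (p2 → p6)) = False ∧ True = False
((p2 ∧ p6) ∧ (p6 ↔ (p2 → p6))) ⊕ p2 = False ⊕ True = True
¬(((p2 ∧ p6) ∧ (p6 ↔ (p2 → p6))) ⊕ p2) = ¬True = False
((p2 ∨ ((((p2 → p6) ↔ p6) ↔ p2) → p2)) → p2) → ¬(((p2 ∧ p6) ∧ (p6 ↔ (p2 → p6))) ⊕ p2) = True → False = False
¬(((p2 ∨ ((((p2 → p6) ↔ p6) ↔ p2) → p2)) → p2) → ¬(((p2 ∧ p6) ∧ (p6 ↔ (p2 → p6))) ⊕ p2)) = ¬False = True
((p2 ↔ p6) ↔ ((p2 ↔ p4) ↔ p6)) → ¬(((p2 ∨ ((((p2 → p6) ↔ p6) ↔ p2) → p2)) → p2) → ¬(((p2 ∧ p6) ∧ (p6 ↔ (p2 → p6))) ⊕ p2)) = True → True = True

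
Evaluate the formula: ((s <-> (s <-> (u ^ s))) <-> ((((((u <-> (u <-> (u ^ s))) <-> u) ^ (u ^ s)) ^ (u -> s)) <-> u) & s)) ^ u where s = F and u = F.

T

Substituting s=F, u=F:
u ^ s = F ^ F = F
s <-> (u ^ s) = F <-> F = T
s <-> (s <-> (u ^ s)) = F <-> T = F
u ^ s = F ^ F = F
u <-> (u ^ s) = F <-> F = T
u <-> (u <-> (u ^ s)) = F <-> T = F
(u <-> (u <-> (u ^ s))) <-> u = F <-> F = T
u ^ s = F ^ F = F
((u <-> (u <-> (u ^ s))) <-> u) ^ (u ^ s) = T ^ F = T
u -> s = F -> F = T
(((u <-> (u <-> (u ^ s))) <-> u) ^ (u ^ s)) ^ (u -> s) = T ^ T = F
((((u <-> (u <-> (u ^ s))) <-> u) ^ (u ^ s)) ^ (u -> s)) <-> u = F <-> F = T
(((((u <-> (u <-> (u ^ s))) <-> u) ^ (u ^ s)) ^ (u -> s)) <-> u) & s = T & F = F
(s <-> (s <-> (u ^ s))) <-> ((((((u <-> (u <-> (u ^ s))) <-> u) ^ (u ^ s)) ^ (u -> s)) <-> u) & s) = F <-> F = T
((s <-> (s <-> (u ^ s))) <-> ((((((u <-> (u <-> (u ^ s))) <-> u) ^ (u ^ s)) ^ (u -> s)) <-> u) & s)) ^ u = T ^ F = T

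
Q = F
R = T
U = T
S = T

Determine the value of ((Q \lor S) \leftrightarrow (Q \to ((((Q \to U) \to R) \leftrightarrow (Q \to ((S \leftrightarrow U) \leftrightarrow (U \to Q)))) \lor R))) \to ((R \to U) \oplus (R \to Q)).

Substituting Q=F, R=T, U=T, S=T:
Q \lor S = F \lor T = T
Q \to U = F \to T = T
(Q \to U) \to R = T \to T = T
S \leftrightarrow U = T \leftrightarrow T = T
U \to Q = T \to F = F
(S \leftrightarrow U) \leftrightarrow (U \to Q) = T \leftrightarrow F = F
Q \to ((S \leftrightarrow U) \leftrightarrow (U \to Q)) = F \to F = T
((Q \to U) \to R) \leftrightarrow (Q \to ((S \leftrightarrow U) \leftrightarrow (U \to Q))) = T \leftrightarrow T = T
(((Q \to U) \to R) \leftrightarrow (Q \to ((S \leftrightarrow U) \leftrightarrow (U \to Q)))) \lor R = T \lor T = T
Q \to ((((Q \to U) \to R) \leftrightarrow (Q \to ((S \leftrightarrow U) \leftrightarrow (U \to Q)))) \lor R) = F \to T = T
(Q \lor S) \leftrightarrow (Q \to ((((Q \to U) \to R) \leftrightarrow (Q \to ((S \leftrightarrow U) \leftrightarrow (U \to Q)))) \lor R)) = T \leftrightarrow T = T
R \to U = T \to T = T
R \to Q = T \to F = F
(R \to U) \oplus (R \to Q) = T \oplus F = T
((Q \lor S) \leftrightarrow (Q \to ((((Q \to U) \to R) \leftrightarrow (Q \to ((S \leftrightarrow U) \leftrightarrow (U \to Q)))) \lor R))) \to ((R \to U) \oplus (R \to Q)) = T \to T = T

T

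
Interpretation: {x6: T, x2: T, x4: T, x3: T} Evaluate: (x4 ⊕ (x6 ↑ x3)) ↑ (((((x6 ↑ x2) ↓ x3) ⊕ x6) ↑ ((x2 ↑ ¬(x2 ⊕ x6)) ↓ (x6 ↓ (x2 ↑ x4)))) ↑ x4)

x6 ↑ x3 = T ↑ T = F
x4 ⊕ (x6 ↑ x3) = T ⊕ F = T
x6 ↑ x2 = T ↑ T = F
(x6 ↑ x2) ↓ x3 = F ↓ T = F
((x6 ↑ x2) ↓ x3) ⊕ x6 = F ⊕ T = T
x2 ⊕ x6 = T ⊕ T = F
¬(x2 ⊕ x6) = ¬F = T
x2 ↑ ¬(x2 ⊕ x6) = T ↑ T = F
x2 ↑ x4 = T ↑ T = F
x6 ↓ (x2 ↑ x4) = T ↓ F = F
(x2 ↑ ¬(x2 ⊕ x6)) ↓ (x6 ↓ (x2 ↑ x4)) = F ↓ F = T
(((x6 ↑ x2) ↓ x3) ⊕ x6) ↑ ((x2 ↑ ¬(x2 ⊕ x6)) ↓ (x6 ↓ (x2 ↑ x4))) = T ↑ T = F
((((x6 ↑ x2) ↓ x3) ⊕ x6) ↑ ((x2 ↑ ¬(x2 ⊕ x6)) ↓ (x6 ↓ (x2 ↑ x4)))) ↑ x4 = F ↑ T = T
(x4 ⊕ (x6 ↑ x3)) ↑ (((((x6 ↑ x2) ↓ x3) ⊕ x6) ↑ ((x2 ↑ ¬(x2 ⊕ x6)) ↓ (x6 ↓ (x2 ↑ x4)))) ↑ x4) = T ↑ T = F

F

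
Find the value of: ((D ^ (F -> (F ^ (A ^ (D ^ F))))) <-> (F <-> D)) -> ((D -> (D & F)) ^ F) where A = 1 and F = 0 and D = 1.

D ^ F = 1 ^ 0 = 1
A ^ (D ^ F) = 1 ^ 1 = 0
F ^ (A ^ (D ^ F)) = 0 ^ 0 = 0
F -> (F ^ (A ^ (D ^ F))) = 0 -> 0 = 1
D ^ (F -> (F ^ (A ^ (D ^ F)))) = 1 ^ 1 = 0
F <-> D = 0 <-> 1 = 0
(D ^ (F -> (F ^ (A ^ (D ^ F))))) <-> (F <-> D) = 0 <-> 0 = 1
D & F = 1 & 0 = 0
D -> (D & F) = 1 -> 0 = 0
(D -> (D & F)) ^ F = 0 ^ 0 = 0
((D ^ (F -> (F ^ (A ^ (D ^ F))))) <-> (F <-> D)) -> ((D -> (D & F)) ^ F) = 1 -> 0 = 0

0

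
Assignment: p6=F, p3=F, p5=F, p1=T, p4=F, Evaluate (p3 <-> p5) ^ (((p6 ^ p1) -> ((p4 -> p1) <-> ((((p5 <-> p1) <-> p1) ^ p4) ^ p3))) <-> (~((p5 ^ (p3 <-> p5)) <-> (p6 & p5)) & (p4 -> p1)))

p3 <-> p5 = F <-> F = T
p6 ^ p1 = F ^ T = T
p4 -> p1 = F -> T = T
p5 <-> p1 = F <-> T = F
(p5 <-> p1) <-> p1 = F <-> T = F
((p5 <-> p1) <-> p1) ^ p4 = F ^ F = F
(((p5 <-> p1) <-> p1) ^ p4) ^ p3 = F ^ F = F
(p4 -> p1) <-> ((((p5 <-> p1) <-> p1) ^ p4) ^ p3) = T <-> F = F
(p6 ^ p1) -> ((p4 -> p1) <-> ((((p5 <-> p1) <-> p1) ^ p4) ^ p3)) = T -> F = F
p3 <-> p5 = F <-> F = T
p5 ^ (p3 <-> p5) = F ^ T = T
p6 & p5 = F & F = F
(p5 ^ (p3 <-> p5)) <-> (p6 & p5) = T <-> F = F
~((p5 ^ (p3 <-> p5)) <-> (p6 & p5)) = ~F = T
p4 -> p1 = F -> T = T
~((p5 ^ (p3 <-> p5)) <-> (p6 & p5)) & (p4 -> p1) = T & T = T
((p6 ^ p1) -> ((p4 -> p1) <-> ((((p5 <-> p1) <-> p1) ^ p4) ^ p3))) <-> (~((p5 ^ (p3 <-> p5)) <-> (p6 & p5)) & (p4 -> p1)) = F <-> T = F
(p3 <-> p5) ^ (((p6 ^ p1) -> ((p4 -> p1) <-> ((((p5 <-> p1) <-> p1) ^ p4) ^ p3))) <-> (~((p5 ^ (p3 <-> p5)) <-> (p6 & p5)) & (p4 -> p1))) = T ^ F = T

T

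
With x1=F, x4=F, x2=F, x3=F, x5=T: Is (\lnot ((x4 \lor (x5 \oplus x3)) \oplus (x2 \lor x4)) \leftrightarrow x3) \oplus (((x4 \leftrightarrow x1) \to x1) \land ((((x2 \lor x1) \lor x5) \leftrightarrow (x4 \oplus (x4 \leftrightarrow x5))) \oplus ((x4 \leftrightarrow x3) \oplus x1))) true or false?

x5 \oplus x3 = T \oplus F = T
x4 \lor (x5 \oplus x3) = F \lor T = T
x2 \lor x4 = F \lor F = F
(x4 \lor (x5 \oplus x3)) \oplus (x2 \lor x4) = T \oplus F = T
\lnot ((x4 \lor (x5 \oplus x3)) \oplus (x2 \lor x4)) = \lnot T = F
\lnot ((x4 \lor (x5 \oplus x3)) \oplus (x2 \lor x4)) \leftrightarrow x3 = F \leftrightarrow F = T
x4 \leftrightarrow x1 = F \leftrightarrow F = T
(x4 \leftrightarrow x1) \to x1 = T \to F = F
x2 \lor x1 = F \lor F = F
(x2 \lor x1) \lor x5 = F \lor T = T
x4 \leftrightarrow x5 = F \leftrightarrow T = F
x4 \oplus (x4 \leftrightarrow x5) = F \oplus F = F
((x2 \lor x1) \lor x5) \leftrightarrow (x4 \oplus (x4 \leftrightarrow x5)) = T \leftrightarrow F = F
x4 \leftrightarrow x3 = F \leftrightarrow F = T
(x4 \leftrightarrow x3) \oplus x1 = T \oplus F = T
(((x2 \lor x1) \lor x5) \leftrightarrow (x4 \oplus (x4 \leftrightarrow x5))) \oplus ((x4 \leftrightarrow x3) \oplus x1) = F \oplus T = T
((x4 \leftrightarrow x1) \to x1) \land ((((x2 \lor x1) \lor x5) \leftrightarrow (x4 \oplus (x4 \leftrightarrow x5))) \oplus ((x4 \leftrightarrow x3) \oplus x1)) = F \land T = F
(\lnot ((x4 \lor (x5 \oplus x3)) \oplus (x2 \lor x4)) \leftrightarrow x3) \oplus (((x4 \leftrightarrow x1) \to x1) \land ((((x2 \lor x1) \lor x5) \leftrightarrow (x4 \oplus (x4 \leftrightarrow x5))) \oplus ((x4 \leftrightarrow x3) \oplus x1))) = T \oplus F = T

T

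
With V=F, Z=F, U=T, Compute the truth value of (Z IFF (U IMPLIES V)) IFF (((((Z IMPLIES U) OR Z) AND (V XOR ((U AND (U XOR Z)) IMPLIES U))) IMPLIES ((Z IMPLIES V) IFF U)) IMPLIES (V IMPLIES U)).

T

U IMPLIES V = T IMPLIES F = F
Z IFF (U IMPLIES V) = F IFF F = T
Z IMPLIES U = F IMPLIES T = T
(Z IMPLIES U) OR Z = T OR F = T
U XOR Z = T XOR F = T
U AND (U XOR Z) = T AND T = T
(U AND (U XOR Z)) IMPLIES U = T IMPLIES T = T
V XOR ((U AND (U XOR Z)) IMPLIES U) = F XOR T = T
((Z IMPLIES U) OR Z) AND (V XOR ((U AND (U XOR Z)) IMPLIES U)) = T AND T = T
Z IMPLIES V = F IMPLIES F = T
(Z IMPLIES V) IFF U = T IFF T = T
(((Z IMPLIES U) OR Z) AND (V XOR ((U AND (U XOR Z)) IMPLIES U))) IMPLIES ((Z IMPLIES V) IFF U) = T IMPLIES T = T
V IMPLIES U = F IMPLIES T = T
((((Z IMPLIES U) OR Z) AND (V XOR ((U AND (U XOR Z)) IMPLIES U))) IMPLIES ((Z IMPLIES V) IFF U)) IMPLIES (V IMPLIES U) = T IMPLIES T = T
(Z IFF (U IMPLIES V)) IFF (((((Z IMPLIES U) OR Z) AND (V XOR ((U AND (U XOR Z)) IMPLIES U))) IMPLIES ((Z IMPLIES V) IFF U)) IMPLIES (V IMPLIES U)) = T IFF T = T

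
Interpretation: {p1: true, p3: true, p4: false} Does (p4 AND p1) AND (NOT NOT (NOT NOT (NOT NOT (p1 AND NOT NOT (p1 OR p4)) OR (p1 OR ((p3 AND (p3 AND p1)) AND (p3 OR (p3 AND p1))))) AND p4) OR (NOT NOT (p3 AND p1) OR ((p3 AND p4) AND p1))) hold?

p4 AND p1 = false AND true = false
p1 OR p4 = true OR false = true
NOT (p1 OR p4) = NOT true = false
NOT NOT (p1 OR p4) = NOT false = true
p1 AND NOT NOT (p1 OR p4) = true AND true = true
NOT (p1 AND NOT NOT (p1 OR p4)) = NOT true = false
NOT NOT (p1 AND NOT NOT (p1 OR p4)) = NOT false = true
p3 AND p1 = true AND true = true
p3 AND (p3 AND p1) = true AND true = true
p3 AND p1 = true AND true = true
p3 OR (p3 AND p1) = true OR true = true
(p3 AND (p3 AND p1)) AND (p3 OR (p3 AND p1)) = true AND true = true
p1 OR ((p3 AND (p3 AND p1)) AND (p3 OR (p3 AND p1))) = true OR true = true
NOT NOT (p1 AND NOT NOT (p1 OR p4)) OR (p1 OR ((p3 AND (p3 AND p1)) AND (p3 OR (p3 AND p1)))) = true OR true = true
NOT (NOT NOT (p1 AND NOT NOT (p1 OR p4)) OR (p1 OR ((p3 AND (p3 AND p1)) AND (p3 OR (p3 AND p1))))) = NOT true = false
NOT NOT (NOT NOT (p1 AND NOT NOT (p1 OR p4)) OR (p1 OR ((p3 AND (p3 AND p1)) AND (p3 OR (p3 AND p1))))) = NOT false = true
NOT NOT (NOT NOT (p1 AND NOT NOT (p1 OR p4)) OR (p1 OR ((p3 AND (p3 AND p1)) AND (p3 OR (p3 AND p1))))) AND p4 = true AND false = false
NOT (NOT NOT (NOT NOT (p1 AND NOT NOT (p1 OR p4)) OR (p1 OR ((p3 AND (p3 AND p1)) AND (p3 OR (p3 AND p1))))) AND p4) = NOT false = true
NOT NOT (NOT NOT (NOT NOT (p1 AND NOT NOT (p1 OR p4)) OR (p1 OR ((p3 AND (p3 AND p1)) AND (p3 OR (p3 AND p1))))) AND p4) = NOT true = false
p3 AND p1 = true AND true = true
NOT (p3 AND p1) = NOT true = false
NOT NOT (p3 AND p1) = NOT false = true
p3 AND p4 = true AND false = false
(p3 AND p4) AND p1 = false AND true = false
NOT NOT (p3 AND p1) OR ((p3 AND p4) AND p1) = true OR false = true
NOT NOT (NOT NOT (NOT NOT (p1 AND NOT NOT (p1 OR p4)) OR (p1 OR ((p3 AND (p3 AND p1)) AND (p3 OR (p3 AND p1))))) AND p4) OR (NOT NOT (p3 AND p1) OR ((p3 AND p4) AND p1)) = false OR true = true
(p4 AND p1) AND (NOT NOT (NOT NOT (NOT NOT (p1 AND NOT NOT (p1 OR p4)) OR (p1 OR ((p3 AND (p3 AND p1)) AND (p3 OR (p3 AND p1))))) AND p4) OR (NOT NOT (p3 AND p1) OR ((p3 AND p4) AND p1))) = false AND true = false

false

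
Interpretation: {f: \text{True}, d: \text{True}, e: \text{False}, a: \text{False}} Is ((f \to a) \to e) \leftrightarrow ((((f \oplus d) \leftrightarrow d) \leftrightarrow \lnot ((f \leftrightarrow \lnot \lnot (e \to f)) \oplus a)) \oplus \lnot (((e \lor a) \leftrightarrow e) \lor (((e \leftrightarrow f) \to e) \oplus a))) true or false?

\text{True}

f \to a = \text{True} \to \text{False} = \text{False}
(f \to a) \to e = \text{False} \to \text{False} = \text{True}
f \oplus d = \text{True} \oplus \text{True} = \text{False}
(f \oplus d) \leftrightarrow d = \text{False} \leftrightarrow \text{True} = \text{False}
e \to f = \text{False} \to \text{True} = \text{True}
\lnot (e \to f) = \lnot \text{True} = \text{False}
\lnot \lnot (e \to f) = \lnot \text{False} = \text{True}
f \leftrightarrow \lnot \lnot (e \to f) = \text{True} \leftrightarrow \text{True} = \text{True}
(f \leftrightarrow \lnot \lnot (e \to f)) \oplus a = \text{True} \oplus \text{False} = \text{True}
\lnot ((f \leftrightarrow \lnot \lnot (e \to f)) \oplus a) = \lnot \text{True} = \text{False}
((f \oplus d) \leftrightarrow d) \leftrightarrow \lnot ((f \leftrightarrow \lnot \lnot (e \to f)) \oplus a) = \text{False} \leftrightarrow \text{False} = \text{True}
e \lor a = \text{False} \lor \text{False} = \text{False}
(e \lor a) \leftrightarrow e = \text{False} \leftrightarrow \text{False} = \text{True}
e \leftrightarrow f = \text{False} \leftrightarrow \text{True} = \text{False}
(e \leftrightarrow f) \to e = \text{False} \to \text{False} = \text{True}
((e \leftrightarrow f) \to e) \oplus a = \text{True} \oplus \text{False} = \text{True}
((e \lor a) \leftrightarrow e) \lor (((e \leftrightarrow f) \to e) \oplus a) = \text{True} \lor \text{True} = \text{True}
\lnot (((e \lor a) \leftrightarrow e) \lor (((e \leftrightarrow f) \to e) \oplus a)) = \lnot \text{True} = \text{False}
(((f \oplus d) \leftrightarrow d) \leftrightarrow \lnot ((f \leftrightarrow \lnot \lnot (e \to f)) \oplus a)) \oplus \lnot (((e \lor a) \leftrightarrow e) \lor (((e \leftrightarrow f) \to e) \oplus a)) = \text{True} \oplus \text{False} = \text{True}
((f \to a) \to e) \leftrightarrow ((((f \oplus d) \leftrightarrow d) \leftrightarrow \lnot ((f \leftrightarrow \lnot \lnot (e \to f)) \oplus a)) \oplus \lnot (((e \lor a) \leftrightarrow e) \lor (((e \leftrightarrow f) \to e) \oplus a))) = \text{True} \leftrightarrow \text{True} = \text{True}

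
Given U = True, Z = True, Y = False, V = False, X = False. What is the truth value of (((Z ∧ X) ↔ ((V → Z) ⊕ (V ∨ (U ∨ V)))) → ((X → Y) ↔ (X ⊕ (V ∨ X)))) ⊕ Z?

True

Z ∧ X = True ∧ False = False
V → Z = False → True = True
U ∨ V = True ∨ False = True
V ∨ (U ∨ V) = False ∨ True = True
(V → Z) ⊕ (V ∨ (U ∨ V)) = True ⊕ True = False
(Z ∧ X) ↔ ((V → Z) ⊕ (V ∨ (U ∨ V))) = False ↔ False = True
X → Y = False → False = True
V ∨ X = False ∨ False = False
X ⊕ (V ∨ X) = False ⊕ False = False
(X → Y) ↔ (X ⊕ (V ∨ X)) = True ↔ False = False
((Z ∧ X) ↔ ((V → Z) ⊕ (V ∨ (U ∨ V)))) → ((X → Y) ↔ (X ⊕ (V ∨ X))) = True → False = False
(((Z ∧ X) ↔ ((V → Z) ⊕ (V ∨ (U ∨ V)))) → ((X → Y) ↔ (X ⊕ (V ∨ X)))) ⊕ Z = False ⊕ True = True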